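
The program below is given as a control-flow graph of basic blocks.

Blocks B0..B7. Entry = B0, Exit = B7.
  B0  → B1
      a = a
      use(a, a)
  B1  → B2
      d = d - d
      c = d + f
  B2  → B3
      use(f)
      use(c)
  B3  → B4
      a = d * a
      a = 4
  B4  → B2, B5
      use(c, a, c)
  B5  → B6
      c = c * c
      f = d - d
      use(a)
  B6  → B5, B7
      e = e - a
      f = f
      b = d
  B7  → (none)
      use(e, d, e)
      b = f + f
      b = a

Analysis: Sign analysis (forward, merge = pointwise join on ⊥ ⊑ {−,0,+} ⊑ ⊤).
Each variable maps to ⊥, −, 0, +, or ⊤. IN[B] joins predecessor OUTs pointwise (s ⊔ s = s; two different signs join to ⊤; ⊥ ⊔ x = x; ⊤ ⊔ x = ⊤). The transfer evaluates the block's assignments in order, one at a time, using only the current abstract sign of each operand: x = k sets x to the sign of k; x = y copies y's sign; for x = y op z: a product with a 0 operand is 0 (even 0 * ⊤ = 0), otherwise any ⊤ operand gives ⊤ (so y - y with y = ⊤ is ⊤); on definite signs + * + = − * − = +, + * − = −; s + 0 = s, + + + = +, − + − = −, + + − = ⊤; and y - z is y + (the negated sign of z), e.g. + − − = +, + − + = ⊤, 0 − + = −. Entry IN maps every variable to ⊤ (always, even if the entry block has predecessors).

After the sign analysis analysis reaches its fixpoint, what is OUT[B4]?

Answer: {a: +, b: ⊤, c: ⊤, d: ⊤, e: ⊤, f: ⊤}

Working:
Per-block solution:
  B0:   IN=(all ⊤)   OUT=(all ⊤)
  B1:   IN=(all ⊤)   OUT=(all ⊤)
  B2:   IN=(all ⊤)   OUT=(all ⊤)
  B3:   IN=(all ⊤)   OUT={a:+; rest ⊤}
  B4:   IN={a:+; rest ⊤}   OUT={a:+; rest ⊤}
  B5:   IN={a:+; rest ⊤}   OUT={a:+; rest ⊤}
  B6:   IN={a:+; rest ⊤}   OUT={a:+; rest ⊤}
  B7:   IN={a:+; rest ⊤}   OUT={a:+, b:+; rest ⊤}

Merge at B4: IN[B4] = OUT[B3] = {a: +, b: ⊤, c: ⊤, d: ⊤, e: ⊤, f: ⊤}
Applying B4's transfer function to that IN value gives OUT[B4] (row B4 above).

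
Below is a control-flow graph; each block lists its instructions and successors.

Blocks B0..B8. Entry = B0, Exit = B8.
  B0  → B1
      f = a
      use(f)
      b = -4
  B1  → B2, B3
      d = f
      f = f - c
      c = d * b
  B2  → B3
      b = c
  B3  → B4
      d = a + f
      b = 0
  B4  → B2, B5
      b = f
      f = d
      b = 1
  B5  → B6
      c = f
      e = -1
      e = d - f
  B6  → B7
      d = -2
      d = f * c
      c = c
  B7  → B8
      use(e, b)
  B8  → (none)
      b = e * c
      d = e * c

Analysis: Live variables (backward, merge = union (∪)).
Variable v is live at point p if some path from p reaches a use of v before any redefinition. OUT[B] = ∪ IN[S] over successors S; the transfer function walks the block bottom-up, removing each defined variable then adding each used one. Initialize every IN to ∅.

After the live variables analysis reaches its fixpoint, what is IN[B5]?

Answer: {b, d, f}

Derivation:
Per-block solution:
  B0: | IN={a, c} | OUT={a, b, c, f}
  B1: | IN={a, b, c, f} | OUT={a, c, f}
  B2: | IN={a, c, f} | OUT={a, c, f}
  B3: | IN={a, c, f} | OUT={a, c, d, f}
  B4: | IN={a, c, d, f} | OUT={a, b, c, d, f}
  B5: | IN={b, d, f} | OUT={b, c, e, f}
  B6: | IN={b, c, e, f} | OUT={b, c, e}
  B7: | IN={b, c, e} | OUT={c, e}
  B8: | IN={c, e} | OUT={}

Merge at B5: OUT[B5] = IN[B6] = {b, c, e, f}
Applying B5's transfer function to that OUT value gives IN[B5] (row B5 above).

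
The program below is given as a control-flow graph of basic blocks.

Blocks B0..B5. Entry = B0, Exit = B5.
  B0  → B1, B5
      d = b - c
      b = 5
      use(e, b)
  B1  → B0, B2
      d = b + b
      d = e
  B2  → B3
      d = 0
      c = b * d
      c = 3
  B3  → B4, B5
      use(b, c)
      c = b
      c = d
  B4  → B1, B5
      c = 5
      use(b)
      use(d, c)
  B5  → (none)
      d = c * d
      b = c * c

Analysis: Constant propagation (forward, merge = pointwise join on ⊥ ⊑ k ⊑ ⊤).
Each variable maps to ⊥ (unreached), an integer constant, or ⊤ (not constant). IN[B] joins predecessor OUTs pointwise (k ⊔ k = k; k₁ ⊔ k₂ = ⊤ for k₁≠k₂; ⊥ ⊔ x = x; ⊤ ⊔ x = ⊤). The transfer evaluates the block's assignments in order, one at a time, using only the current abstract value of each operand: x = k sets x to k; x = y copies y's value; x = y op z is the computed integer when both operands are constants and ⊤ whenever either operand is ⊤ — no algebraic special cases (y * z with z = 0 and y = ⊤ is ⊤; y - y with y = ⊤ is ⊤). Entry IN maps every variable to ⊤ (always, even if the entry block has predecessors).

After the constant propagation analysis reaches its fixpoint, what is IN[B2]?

Converged values:
  B0: | IN=(all ⊤) | OUT={b:5; rest ⊤}
  B1: | IN={b:5; rest ⊤} | OUT={b:5; rest ⊤}
  B2: | IN={b:5; rest ⊤} | OUT={b:5, c:3, d:0; rest ⊤}
  B3: | IN={b:5, c:3, d:0; rest ⊤} | OUT={b:5, c:0, d:0; rest ⊤}
  B4: | IN={b:5, c:0, d:0; rest ⊤} | OUT={b:5, c:5, d:0; rest ⊤}
  B5: | IN={b:5; rest ⊤} | OUT=(all ⊤)

Merge at B2: IN[B2] = OUT[B1] = {a: ⊤, b: 5, c: ⊤, d: ⊤, e: ⊤, f: ⊤}

Answer: {a: ⊤, b: 5, c: ⊤, d: ⊤, e: ⊤, f: ⊤}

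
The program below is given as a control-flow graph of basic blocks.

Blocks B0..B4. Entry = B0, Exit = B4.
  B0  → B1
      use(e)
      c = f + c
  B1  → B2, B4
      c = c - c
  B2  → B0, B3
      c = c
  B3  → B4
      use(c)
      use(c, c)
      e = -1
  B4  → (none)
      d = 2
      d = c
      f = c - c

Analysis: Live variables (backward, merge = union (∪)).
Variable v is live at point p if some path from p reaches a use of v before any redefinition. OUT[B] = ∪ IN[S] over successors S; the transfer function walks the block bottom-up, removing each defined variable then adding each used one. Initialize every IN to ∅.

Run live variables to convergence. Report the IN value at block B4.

Fixpoint table:
  B0:  IN={c, e, f}  OUT={c, e, f}
  B1:  IN={c, e, f}  OUT={c, e, f}
  B2:  IN={c, e, f}  OUT={c, e, f}
  B3:  IN={c}  OUT={c}
  B4:  IN={c}  OUT={}

B4 is the boundary node: OUT[B4] = {}
Applying B4's transfer function to that OUT value gives IN[B4] (row B4 above).

Answer: {c}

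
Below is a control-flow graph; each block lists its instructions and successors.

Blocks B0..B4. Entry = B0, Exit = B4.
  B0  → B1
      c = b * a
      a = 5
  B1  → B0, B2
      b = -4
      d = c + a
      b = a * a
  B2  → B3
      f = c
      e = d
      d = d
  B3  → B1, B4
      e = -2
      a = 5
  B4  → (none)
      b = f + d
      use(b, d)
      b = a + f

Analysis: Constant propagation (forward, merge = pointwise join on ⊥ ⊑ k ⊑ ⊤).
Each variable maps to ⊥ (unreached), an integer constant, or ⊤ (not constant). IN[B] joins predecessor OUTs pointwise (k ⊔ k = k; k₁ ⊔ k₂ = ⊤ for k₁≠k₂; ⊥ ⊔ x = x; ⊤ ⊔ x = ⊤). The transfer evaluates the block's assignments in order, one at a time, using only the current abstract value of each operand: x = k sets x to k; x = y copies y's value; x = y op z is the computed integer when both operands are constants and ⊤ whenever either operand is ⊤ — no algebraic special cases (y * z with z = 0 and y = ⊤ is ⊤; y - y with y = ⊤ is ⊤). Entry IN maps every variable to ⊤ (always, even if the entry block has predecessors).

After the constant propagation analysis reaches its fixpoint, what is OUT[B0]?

Answer: {a: 5, b: ⊤, c: ⊤, d: ⊤, e: ⊤, f: ⊤}

Working:
Converged values:
  B0:  IN=(all ⊤)  OUT={a:5; rest ⊤}
  B1:  IN={a:5; rest ⊤}  OUT={a:5, b:25; rest ⊤}
  B2:  IN={a:5, b:25; rest ⊤}  OUT={a:5, b:25; rest ⊤}
  B3:  IN={a:5, b:25; rest ⊤}  OUT={a:5, b:25, e:-2; rest ⊤}
  B4:  IN={a:5, b:25, e:-2; rest ⊤}  OUT={a:5, e:-2; rest ⊤}

Merge at B0 (entry node, so the boundary value (all ⊤) is joined with the incoming edge(s)): IN[B0] = (all ⊤) ⊔ OUT[B1] = {a: ⊤, b: ⊤, c: ⊤, d: ⊤, e: ⊤, f: ⊤}
Applying B0's transfer function to that IN value gives OUT[B0] (row B0 above).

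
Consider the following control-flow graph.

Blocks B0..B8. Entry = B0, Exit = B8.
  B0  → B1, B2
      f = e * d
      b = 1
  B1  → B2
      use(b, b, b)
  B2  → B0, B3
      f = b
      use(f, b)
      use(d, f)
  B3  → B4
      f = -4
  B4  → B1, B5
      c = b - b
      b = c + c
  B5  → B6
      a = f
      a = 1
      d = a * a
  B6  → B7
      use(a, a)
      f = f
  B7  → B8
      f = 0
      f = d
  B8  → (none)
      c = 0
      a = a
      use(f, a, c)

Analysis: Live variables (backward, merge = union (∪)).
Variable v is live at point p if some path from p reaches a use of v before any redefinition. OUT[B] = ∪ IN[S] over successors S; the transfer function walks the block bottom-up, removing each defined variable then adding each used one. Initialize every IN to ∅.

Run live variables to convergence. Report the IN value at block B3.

Fixpoint table:
  B0:  IN={d, e}  OUT={b, d, e}
  B1:  IN={b, d, e}  OUT={b, d, e}
  B2:  IN={b, d, e}  OUT={b, d, e}
  B3:  IN={b, d, e}  OUT={b, d, e, f}
  B4:  IN={b, d, e, f}  OUT={b, d, e, f}
  B5:  IN={f}  OUT={a, d, f}
  B6:  IN={a, d, f}  OUT={a, d}
  B7:  IN={a, d}  OUT={a, f}
  B8:  IN={a, f}  OUT={}

Merge at B3: OUT[B3] = IN[B4] = {b, d, e, f}
Applying B3's transfer function to that OUT value gives IN[B3] (row B3 above).

Answer: {b, d, e}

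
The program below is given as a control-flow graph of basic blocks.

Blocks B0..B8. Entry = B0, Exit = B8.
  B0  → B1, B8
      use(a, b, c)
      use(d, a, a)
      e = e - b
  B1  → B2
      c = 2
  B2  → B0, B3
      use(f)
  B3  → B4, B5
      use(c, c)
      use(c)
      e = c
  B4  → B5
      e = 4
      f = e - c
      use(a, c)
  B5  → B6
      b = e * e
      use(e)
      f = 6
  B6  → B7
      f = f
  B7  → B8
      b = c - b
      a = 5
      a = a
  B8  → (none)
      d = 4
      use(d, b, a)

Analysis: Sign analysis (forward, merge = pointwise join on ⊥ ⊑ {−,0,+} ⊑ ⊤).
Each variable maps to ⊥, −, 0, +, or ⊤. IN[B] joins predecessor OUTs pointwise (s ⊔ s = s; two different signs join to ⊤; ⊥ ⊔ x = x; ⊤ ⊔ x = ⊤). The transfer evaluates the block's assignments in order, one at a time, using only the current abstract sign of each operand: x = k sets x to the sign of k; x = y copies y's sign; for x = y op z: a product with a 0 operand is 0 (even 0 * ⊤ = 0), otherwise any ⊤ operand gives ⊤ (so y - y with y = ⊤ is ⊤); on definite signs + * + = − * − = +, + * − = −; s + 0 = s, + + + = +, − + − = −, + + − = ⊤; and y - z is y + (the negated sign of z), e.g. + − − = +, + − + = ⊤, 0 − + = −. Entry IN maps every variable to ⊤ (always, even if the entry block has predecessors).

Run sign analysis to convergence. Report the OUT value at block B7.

Answer: {a: +, b: ⊤, c: +, d: ⊤, e: +, f: +}

Working:
Converged values:
  B0:  IN=(all ⊤)  OUT=(all ⊤)
  B1:  IN=(all ⊤)  OUT={c:+; rest ⊤}
  B2:  IN={c:+; rest ⊤}  OUT={c:+; rest ⊤}
  B3:  IN={c:+; rest ⊤}  OUT={c:+, e:+; rest ⊤}
  B4:  IN={c:+, e:+; rest ⊤}  OUT={c:+, e:+; rest ⊤}
  B5:  IN={c:+, e:+; rest ⊤}  OUT={b:+, c:+, e:+, f:+; rest ⊤}
  B6:  IN={b:+, c:+, e:+, f:+; rest ⊤}  OUT={b:+, c:+, e:+, f:+; rest ⊤}
  B7:  IN={b:+, c:+, e:+, f:+; rest ⊤}  OUT={a:+, c:+, e:+, f:+; rest ⊤}
  B8:  IN=(all ⊤)  OUT={d:+; rest ⊤}

Merge at B7: IN[B7] = OUT[B6] = {a: ⊤, b: +, c: +, d: ⊤, e: +, f: +}
Applying B7's transfer function to that IN value gives OUT[B7] (row B7 above).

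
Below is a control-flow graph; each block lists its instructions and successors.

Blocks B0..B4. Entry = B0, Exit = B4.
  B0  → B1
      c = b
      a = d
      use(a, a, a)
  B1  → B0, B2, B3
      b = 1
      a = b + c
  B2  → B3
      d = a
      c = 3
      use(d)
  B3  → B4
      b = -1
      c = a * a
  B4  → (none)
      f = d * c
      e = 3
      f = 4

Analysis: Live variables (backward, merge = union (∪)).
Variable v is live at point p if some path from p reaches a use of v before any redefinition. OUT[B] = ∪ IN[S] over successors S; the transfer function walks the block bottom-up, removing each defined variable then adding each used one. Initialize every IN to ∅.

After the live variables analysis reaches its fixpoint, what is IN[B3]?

Answer: {a, d}

Working:
Per-block solution:
  B0:  IN={b, d}  OUT={c, d}
  B1:  IN={c, d}  OUT={a, b, d}
  B2:  IN={a}  OUT={a, d}
  B3:  IN={a, d}  OUT={c, d}
  B4:  IN={c, d}  OUT={}

Merge at B3: OUT[B3] = IN[B4] = {c, d}
Applying B3's transfer function to that OUT value gives IN[B3] (row B3 above).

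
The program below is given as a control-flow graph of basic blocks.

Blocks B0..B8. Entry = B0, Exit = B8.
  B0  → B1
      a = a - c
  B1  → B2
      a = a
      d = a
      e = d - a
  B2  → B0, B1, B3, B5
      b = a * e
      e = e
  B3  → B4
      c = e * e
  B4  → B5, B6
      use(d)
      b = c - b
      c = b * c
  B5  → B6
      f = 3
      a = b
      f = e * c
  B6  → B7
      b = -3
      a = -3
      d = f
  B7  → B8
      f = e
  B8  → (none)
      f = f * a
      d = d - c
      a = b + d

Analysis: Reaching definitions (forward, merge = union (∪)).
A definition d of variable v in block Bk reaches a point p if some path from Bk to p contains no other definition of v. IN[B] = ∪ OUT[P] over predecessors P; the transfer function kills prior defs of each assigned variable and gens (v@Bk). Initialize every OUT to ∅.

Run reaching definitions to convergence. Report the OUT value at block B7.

Answer: {a@B6, b@B6, c@B4, d@B6, e@B2, f@B7}

Working:
Converged values:
  B0: | IN={a@B1, b@B2, d@B1, e@B2} | OUT={a@B0, b@B2, d@B1, e@B2}
  B1: | IN={a@B0, a@B1, b@B2, d@B1, e@B2} | OUT={a@B1, b@B2, d@B1, e@B1}
  B2: | IN={a@B1, b@B2, d@B1, e@B1} | OUT={a@B1, b@B2, d@B1, e@B2}
  B3: | IN={a@B1, b@B2, d@B1, e@B2} | OUT={a@B1, b@B2, c@B3, d@B1, e@B2}
  B4: | IN={a@B1, b@B2, c@B3, d@B1, e@B2} | OUT={a@B1, b@B4, c@B4, d@B1, e@B2}
  B5: | IN={a@B1, b@B2, b@B4, c@B4, d@B1, e@B2} | OUT={a@B5, b@B2, b@B4, c@B4, d@B1, e@B2, f@B5}
  B6: | IN={a@B1, a@B5, b@B2, b@B4, c@B4, d@B1, e@B2, f@B5} | OUT={a@B6, b@B6, c@B4, d@B6, e@B2, f@B5}
  B7: | IN={a@B6, b@B6, c@B4, d@B6, e@B2, f@B5} | OUT={a@B6, b@B6, c@B4, d@B6, e@B2, f@B7}
  B8: | IN={a@B6, b@B6, c@B4, d@B6, e@B2, f@B7} | OUT={a@B8, b@B6, c@B4, d@B8, e@B2, f@B8}

Merge at B7: IN[B7] = OUT[B6] = {a@B6, b@B6, c@B4, d@B6, e@B2, f@B5}
Applying B7's transfer function to that IN value gives OUT[B7] (row B7 above).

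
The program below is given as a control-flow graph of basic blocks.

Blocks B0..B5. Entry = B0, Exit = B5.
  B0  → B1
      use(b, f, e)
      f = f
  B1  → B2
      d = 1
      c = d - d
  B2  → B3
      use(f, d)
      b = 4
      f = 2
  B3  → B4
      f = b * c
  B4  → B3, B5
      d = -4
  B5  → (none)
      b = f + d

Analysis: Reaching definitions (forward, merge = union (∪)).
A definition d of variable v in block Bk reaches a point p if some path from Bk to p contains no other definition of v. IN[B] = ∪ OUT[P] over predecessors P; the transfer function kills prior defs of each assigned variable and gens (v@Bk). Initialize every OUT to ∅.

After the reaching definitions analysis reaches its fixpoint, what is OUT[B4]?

Answer: {b@B2, c@B1, d@B4, f@B3}

Derivation:
Per-block solution:
  B0:   IN={}   OUT={f@B0}
  B1:   IN={f@B0}   OUT={c@B1, d@B1, f@B0}
  B2:   IN={c@B1, d@B1, f@B0}   OUT={b@B2, c@B1, d@B1, f@B2}
  B3:   IN={b@B2, c@B1, d@B1, d@B4, f@B2, f@B3}   OUT={b@B2, c@B1, d@B1, d@B4, f@B3}
  B4:   IN={b@B2, c@B1, d@B1, d@B4, f@B3}   OUT={b@B2, c@B1, d@B4, f@B3}
  B5:   IN={b@B2, c@B1, d@B4, f@B3}   OUT={b@B5, c@B1, d@B4, f@B3}

Merge at B4: IN[B4] = OUT[B3] = {b@B2, c@B1, d@B1, d@B4, f@B3}
Applying B4's transfer function to that IN value gives OUT[B4] (row B4 above).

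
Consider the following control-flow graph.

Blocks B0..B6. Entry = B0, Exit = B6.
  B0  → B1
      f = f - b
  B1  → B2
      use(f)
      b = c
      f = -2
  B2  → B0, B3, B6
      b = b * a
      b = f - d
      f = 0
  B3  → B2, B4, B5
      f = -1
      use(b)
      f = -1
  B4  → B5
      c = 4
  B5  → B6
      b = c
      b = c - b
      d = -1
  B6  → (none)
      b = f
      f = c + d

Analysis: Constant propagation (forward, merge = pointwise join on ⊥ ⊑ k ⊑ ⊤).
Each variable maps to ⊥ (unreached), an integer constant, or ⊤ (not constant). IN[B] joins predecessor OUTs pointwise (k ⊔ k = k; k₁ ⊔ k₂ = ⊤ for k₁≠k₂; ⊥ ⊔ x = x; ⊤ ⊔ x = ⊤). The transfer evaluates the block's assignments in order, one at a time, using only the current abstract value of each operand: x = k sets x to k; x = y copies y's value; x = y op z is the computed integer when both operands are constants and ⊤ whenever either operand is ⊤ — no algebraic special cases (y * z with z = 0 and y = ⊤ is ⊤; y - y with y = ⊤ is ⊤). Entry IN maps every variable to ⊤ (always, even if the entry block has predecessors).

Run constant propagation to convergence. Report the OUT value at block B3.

Fixpoint table:
  B0:   IN=(all ⊤)   OUT=(all ⊤)
  B1:   IN=(all ⊤)   OUT={f:-2; rest ⊤}
  B2:   IN=(all ⊤)   OUT={f:0; rest ⊤}
  B3:   IN={f:0; rest ⊤}   OUT={f:-1; rest ⊤}
  B4:   IN={f:-1; rest ⊤}   OUT={c:4, f:-1; rest ⊤}
  B5:   IN={f:-1; rest ⊤}   OUT={d:-1, f:-1; rest ⊤}
  B6:   IN=(all ⊤)   OUT=(all ⊤)

Merge at B3: IN[B3] = OUT[B2] = {a: ⊤, b: ⊤, c: ⊤, d: ⊤, e: ⊤, f: 0}
Applying B3's transfer function to that IN value gives OUT[B3] (row B3 above).

Answer: {a: ⊤, b: ⊤, c: ⊤, d: ⊤, e: ⊤, f: -1}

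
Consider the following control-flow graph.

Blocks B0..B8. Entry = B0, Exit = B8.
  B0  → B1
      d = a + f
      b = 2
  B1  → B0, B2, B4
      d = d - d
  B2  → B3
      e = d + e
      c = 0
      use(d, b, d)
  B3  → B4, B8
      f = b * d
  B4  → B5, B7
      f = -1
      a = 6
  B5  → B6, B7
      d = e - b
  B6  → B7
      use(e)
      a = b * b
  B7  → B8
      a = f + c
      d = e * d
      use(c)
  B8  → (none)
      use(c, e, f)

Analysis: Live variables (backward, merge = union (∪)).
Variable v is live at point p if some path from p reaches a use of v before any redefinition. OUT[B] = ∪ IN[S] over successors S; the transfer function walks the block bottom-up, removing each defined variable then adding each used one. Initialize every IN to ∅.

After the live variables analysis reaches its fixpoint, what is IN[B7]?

Answer: {c, d, e, f}

Derivation:
Fixpoint table:
  B0: | IN={a, c, e, f} | OUT={a, b, c, d, e, f}
  B1: | IN={a, b, c, d, e, f} | OUT={a, b, c, d, e, f}
  B2: | IN={b, d, e} | OUT={b, c, d, e}
  B3: | IN={b, c, d, e} | OUT={b, c, d, e, f}
  B4: | IN={b, c, d, e} | OUT={b, c, d, e, f}
  B5: | IN={b, c, e, f} | OUT={b, c, d, e, f}
  B6: | IN={b, c, d, e, f} | OUT={c, d, e, f}
  B7: | IN={c, d, e, f} | OUT={c, e, f}
  B8: | IN={c, e, f} | OUT={}

Merge at B7: OUT[B7] = IN[B8] = {c, e, f}
Applying B7's transfer function to that OUT value gives IN[B7] (row B7 above).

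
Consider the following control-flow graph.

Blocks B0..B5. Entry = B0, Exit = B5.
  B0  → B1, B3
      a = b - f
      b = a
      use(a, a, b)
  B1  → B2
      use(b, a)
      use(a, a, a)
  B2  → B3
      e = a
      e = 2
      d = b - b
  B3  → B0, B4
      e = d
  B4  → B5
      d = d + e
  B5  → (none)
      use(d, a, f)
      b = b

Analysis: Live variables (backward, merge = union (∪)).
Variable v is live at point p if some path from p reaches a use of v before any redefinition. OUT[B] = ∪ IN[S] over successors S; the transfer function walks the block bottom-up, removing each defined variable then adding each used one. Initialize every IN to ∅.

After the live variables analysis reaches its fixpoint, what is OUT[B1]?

Fixpoint table:
  B0:   IN={b, d, f}   OUT={a, b, d, f}
  B1:   IN={a, b, f}   OUT={a, b, f}
  B2:   IN={a, b, f}   OUT={a, b, d, f}
  B3:   IN={a, b, d, f}   OUT={a, b, d, e, f}
  B4:   IN={a, b, d, e, f}   OUT={a, b, d, f}
  B5:   IN={a, b, d, f}   OUT={}

Merge at B1: OUT[B1] = IN[B2] = {a, b, f}

Answer: {a, b, f}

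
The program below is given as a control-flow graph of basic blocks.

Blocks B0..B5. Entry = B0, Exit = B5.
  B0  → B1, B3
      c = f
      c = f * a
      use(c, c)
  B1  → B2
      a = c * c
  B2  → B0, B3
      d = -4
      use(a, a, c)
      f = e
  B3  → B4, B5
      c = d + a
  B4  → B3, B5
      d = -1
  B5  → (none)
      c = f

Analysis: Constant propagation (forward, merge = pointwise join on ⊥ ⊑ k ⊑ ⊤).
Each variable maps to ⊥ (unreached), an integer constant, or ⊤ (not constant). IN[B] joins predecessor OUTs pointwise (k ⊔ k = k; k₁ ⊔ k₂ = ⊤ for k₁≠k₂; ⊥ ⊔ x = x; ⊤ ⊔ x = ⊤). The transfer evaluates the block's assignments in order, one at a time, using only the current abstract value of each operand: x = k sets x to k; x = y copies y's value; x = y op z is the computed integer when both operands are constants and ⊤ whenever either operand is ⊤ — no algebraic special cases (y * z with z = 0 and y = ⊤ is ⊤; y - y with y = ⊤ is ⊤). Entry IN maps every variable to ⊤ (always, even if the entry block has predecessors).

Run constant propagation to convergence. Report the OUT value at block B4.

Fixpoint table:
  B0: | IN=(all ⊤) | OUT=(all ⊤)
  B1: | IN=(all ⊤) | OUT=(all ⊤)
  B2: | IN=(all ⊤) | OUT={d:-4; rest ⊤}
  B3: | IN=(all ⊤) | OUT=(all ⊤)
  B4: | IN=(all ⊤) | OUT={d:-1; rest ⊤}
  B5: | IN=(all ⊤) | OUT=(all ⊤)

Merge at B4: IN[B4] = OUT[B3] = {a: ⊤, b: ⊤, c: ⊤, d: ⊤, e: ⊤, f: ⊤}
Applying B4's transfer function to that IN value gives OUT[B4] (row B4 above).

Answer: {a: ⊤, b: ⊤, c: ⊤, d: -1, e: ⊤, f: ⊤}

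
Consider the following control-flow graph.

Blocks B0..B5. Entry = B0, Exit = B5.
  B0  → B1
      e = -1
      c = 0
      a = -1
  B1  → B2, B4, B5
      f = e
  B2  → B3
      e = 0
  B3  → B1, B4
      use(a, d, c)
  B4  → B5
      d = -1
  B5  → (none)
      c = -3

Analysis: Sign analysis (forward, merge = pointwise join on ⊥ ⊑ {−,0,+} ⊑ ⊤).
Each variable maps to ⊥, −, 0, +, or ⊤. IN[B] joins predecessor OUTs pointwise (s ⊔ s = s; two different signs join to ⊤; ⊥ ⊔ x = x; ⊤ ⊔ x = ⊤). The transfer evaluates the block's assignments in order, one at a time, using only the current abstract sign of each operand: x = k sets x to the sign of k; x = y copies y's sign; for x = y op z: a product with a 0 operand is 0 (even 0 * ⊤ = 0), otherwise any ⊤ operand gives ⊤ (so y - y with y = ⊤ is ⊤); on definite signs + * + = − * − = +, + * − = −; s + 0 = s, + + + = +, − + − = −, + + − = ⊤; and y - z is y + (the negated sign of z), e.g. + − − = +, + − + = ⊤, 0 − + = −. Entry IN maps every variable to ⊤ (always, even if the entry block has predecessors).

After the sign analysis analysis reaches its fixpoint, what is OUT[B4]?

Answer: {a: -, b: ⊤, c: 0, d: -, e: ⊤, f: ⊤}

Trace:
Fixpoint table:
  B0:   IN=(all ⊤)   OUT={a:-, c:0, e:-; rest ⊤}
  B1:   IN={a:-, c:0; rest ⊤}   OUT={a:-, c:0; rest ⊤}
  B2:   IN={a:-, c:0; rest ⊤}   OUT={a:-, c:0, e:0; rest ⊤}
  B3:   IN={a:-, c:0, e:0; rest ⊤}   OUT={a:-, c:0, e:0; rest ⊤}
  B4:   IN={a:-, c:0; rest ⊤}   OUT={a:-, c:0, d:-; rest ⊤}
  B5:   IN={a:-, c:0; rest ⊤}   OUT={a:-, c:-; rest ⊤}

Merge at B4: IN[B4] = OUT[B1] ⊔ OUT[B3] = {a: -, b: ⊤, c: 0, d: ⊤, e: ⊤, f: ⊤}
Applying B4's transfer function to that IN value gives OUT[B4] (row B4 above).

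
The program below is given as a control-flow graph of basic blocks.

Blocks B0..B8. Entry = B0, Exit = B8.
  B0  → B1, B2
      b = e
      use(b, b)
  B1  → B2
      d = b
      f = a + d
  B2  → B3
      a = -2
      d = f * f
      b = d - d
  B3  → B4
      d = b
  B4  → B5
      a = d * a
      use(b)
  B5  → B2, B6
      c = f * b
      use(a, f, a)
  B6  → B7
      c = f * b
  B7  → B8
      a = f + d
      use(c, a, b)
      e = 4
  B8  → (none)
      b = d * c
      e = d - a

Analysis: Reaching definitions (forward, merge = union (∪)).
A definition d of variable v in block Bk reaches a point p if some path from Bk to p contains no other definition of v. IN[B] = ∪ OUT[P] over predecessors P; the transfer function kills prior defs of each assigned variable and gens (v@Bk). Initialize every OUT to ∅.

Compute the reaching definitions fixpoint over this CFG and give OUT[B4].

Answer: {a@B4, b@B2, c@B5, d@B3, f@B1}

Trace:
Per-block solution:
  B0:   IN={}   OUT={b@B0}
  B1:   IN={b@B0}   OUT={b@B0, d@B1, f@B1}
  B2:   IN={a@B4, b@B0, b@B2, c@B5, d@B1, d@B3, f@B1}   OUT={a@B2, b@B2, c@B5, d@B2, f@B1}
  B3:   IN={a@B2, b@B2, c@B5, d@B2, f@B1}   OUT={a@B2, b@B2, c@B5, d@B3, f@B1}
  B4:   IN={a@B2, b@B2, c@B5, d@B3, f@B1}   OUT={a@B4, b@B2, c@B5, d@B3, f@B1}
  B5:   IN={a@B4, b@B2, c@B5, d@B3, f@B1}   OUT={a@B4, b@B2, c@B5, d@B3, f@B1}
  B6:   IN={a@B4, b@B2, c@B5, d@B3, f@B1}   OUT={a@B4, b@B2, c@B6, d@B3, f@B1}
  B7:   IN={a@B4, b@B2, c@B6, d@B3, f@B1}   OUT={a@B7, b@B2, c@B6, d@B3, e@B7, f@B1}
  B8:   IN={a@B7, b@B2, c@B6, d@B3, e@B7, f@B1}   OUT={a@B7, b@B8, c@B6, d@B3, e@B8, f@B1}

Merge at B4: IN[B4] = OUT[B3] = {a@B2, b@B2, c@B5, d@B3, f@B1}
Applying B4's transfer function to that IN value gives OUT[B4] (row B4 above).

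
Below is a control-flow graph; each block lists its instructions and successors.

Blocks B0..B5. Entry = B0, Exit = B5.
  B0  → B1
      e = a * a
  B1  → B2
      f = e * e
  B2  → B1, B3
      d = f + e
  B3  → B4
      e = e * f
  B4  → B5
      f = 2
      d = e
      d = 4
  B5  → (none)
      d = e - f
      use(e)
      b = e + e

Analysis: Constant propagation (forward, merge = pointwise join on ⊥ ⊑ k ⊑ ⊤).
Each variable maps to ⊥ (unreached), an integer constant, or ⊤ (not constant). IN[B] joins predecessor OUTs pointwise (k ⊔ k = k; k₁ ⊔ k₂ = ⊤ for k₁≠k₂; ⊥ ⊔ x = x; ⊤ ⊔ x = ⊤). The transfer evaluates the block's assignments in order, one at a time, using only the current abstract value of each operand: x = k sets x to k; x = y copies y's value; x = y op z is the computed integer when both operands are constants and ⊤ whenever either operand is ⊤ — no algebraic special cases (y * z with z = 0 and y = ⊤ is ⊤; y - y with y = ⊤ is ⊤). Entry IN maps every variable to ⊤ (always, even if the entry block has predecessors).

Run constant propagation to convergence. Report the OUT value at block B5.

Answer: {a: ⊤, b: ⊤, c: ⊤, d: ⊤, e: ⊤, f: 2}

Working:
Fixpoint table:
  B0:  IN=(all ⊤)  OUT=(all ⊤)
  B1:  IN=(all ⊤)  OUT=(all ⊤)
  B2:  IN=(all ⊤)  OUT=(all ⊤)
  B3:  IN=(all ⊤)  OUT=(all ⊤)
  B4:  IN=(all ⊤)  OUT={d:4, f:2; rest ⊤}
  B5:  IN={d:4, f:2; rest ⊤}  OUT={f:2; rest ⊤}

Merge at B5: IN[B5] = OUT[B4] = {a: ⊤, b: ⊤, c: ⊤, d: 4, e: ⊤, f: 2}
Applying B5's transfer function to that IN value gives OUT[B5] (row B5 above).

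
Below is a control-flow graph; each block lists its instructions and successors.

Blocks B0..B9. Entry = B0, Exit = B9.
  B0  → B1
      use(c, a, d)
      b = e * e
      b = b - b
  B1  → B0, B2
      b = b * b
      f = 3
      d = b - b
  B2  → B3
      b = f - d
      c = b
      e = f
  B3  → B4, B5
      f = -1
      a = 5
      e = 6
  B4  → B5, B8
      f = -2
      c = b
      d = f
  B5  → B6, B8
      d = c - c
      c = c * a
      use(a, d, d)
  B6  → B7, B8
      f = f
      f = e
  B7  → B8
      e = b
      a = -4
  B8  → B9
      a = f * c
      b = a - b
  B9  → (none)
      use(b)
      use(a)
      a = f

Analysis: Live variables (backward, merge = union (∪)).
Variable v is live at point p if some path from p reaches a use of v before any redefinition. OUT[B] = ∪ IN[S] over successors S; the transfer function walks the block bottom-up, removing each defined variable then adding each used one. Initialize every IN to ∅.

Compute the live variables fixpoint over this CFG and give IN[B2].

Answer: {d, f}

Working:
Per-block solution:
  B0: | IN={a, c, d, e} | OUT={a, b, c, e}
  B1: | IN={a, b, c, e} | OUT={a, c, d, e, f}
  B2: | IN={d, f} | OUT={b, c}
  B3: | IN={b, c} | OUT={a, b, c, e, f}
  B4: | IN={a, b, e} | OUT={a, b, c, e, f}
  B5: | IN={a, b, c, e, f} | OUT={b, c, e, f}
  B6: | IN={b, c, e, f} | OUT={b, c, f}
  B7: | IN={b, c, f} | OUT={b, c, f}
  B8: | IN={b, c, f} | OUT={a, b, f}
  B9: | IN={a, b, f} | OUT={}

Merge at B2: OUT[B2] = IN[B3] = {b, c}
Applying B2's transfer function to that OUT value gives IN[B2] (row B2 above).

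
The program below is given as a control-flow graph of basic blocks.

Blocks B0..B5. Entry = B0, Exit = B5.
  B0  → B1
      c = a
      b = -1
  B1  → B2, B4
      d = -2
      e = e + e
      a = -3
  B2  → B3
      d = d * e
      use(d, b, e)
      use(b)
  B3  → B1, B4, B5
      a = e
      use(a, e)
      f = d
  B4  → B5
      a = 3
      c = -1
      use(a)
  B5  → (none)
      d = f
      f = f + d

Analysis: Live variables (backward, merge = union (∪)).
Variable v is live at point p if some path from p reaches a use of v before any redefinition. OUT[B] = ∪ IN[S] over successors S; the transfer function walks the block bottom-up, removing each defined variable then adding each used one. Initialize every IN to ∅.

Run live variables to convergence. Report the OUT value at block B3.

Answer: {b, e, f}

Trace:
Per-block solution:
  B0:   IN={a, e, f}   OUT={b, e, f}
  B1:   IN={b, e, f}   OUT={b, d, e, f}
  B2:   IN={b, d, e}   OUT={b, d, e}
  B3:   IN={b, d, e}   OUT={b, e, f}
  B4:   IN={f}   OUT={f}
  B5:   IN={f}   OUT={}

Merge at B3: OUT[B3] = IN[B1] ⊔ IN[B4] ⊔ IN[B5] = {b, e, f}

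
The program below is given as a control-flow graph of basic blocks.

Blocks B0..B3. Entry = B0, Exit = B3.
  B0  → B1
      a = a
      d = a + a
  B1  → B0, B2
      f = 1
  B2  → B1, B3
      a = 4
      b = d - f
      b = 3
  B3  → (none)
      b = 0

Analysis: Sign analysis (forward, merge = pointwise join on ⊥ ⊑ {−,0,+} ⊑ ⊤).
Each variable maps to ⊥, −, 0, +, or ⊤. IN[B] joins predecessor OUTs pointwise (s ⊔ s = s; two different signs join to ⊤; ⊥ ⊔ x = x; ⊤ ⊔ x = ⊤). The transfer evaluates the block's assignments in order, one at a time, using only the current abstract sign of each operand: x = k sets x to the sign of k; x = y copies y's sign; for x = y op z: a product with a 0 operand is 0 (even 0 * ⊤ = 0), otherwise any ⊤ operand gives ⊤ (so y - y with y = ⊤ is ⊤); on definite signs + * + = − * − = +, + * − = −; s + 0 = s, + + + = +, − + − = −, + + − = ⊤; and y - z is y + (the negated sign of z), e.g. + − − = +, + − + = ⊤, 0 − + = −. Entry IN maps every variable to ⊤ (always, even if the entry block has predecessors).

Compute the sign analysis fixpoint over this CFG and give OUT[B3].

Answer: {a: +, b: 0, c: ⊤, d: ⊤, e: ⊤, f: +}

Derivation:
Per-block solution:
  B0:  IN=(all ⊤)  OUT=(all ⊤)
  B1:  IN=(all ⊤)  OUT={f:+; rest ⊤}
  B2:  IN={f:+; rest ⊤}  OUT={a:+, b:+, f:+; rest ⊤}
  B3:  IN={a:+, b:+, f:+; rest ⊤}  OUT={a:+, b:0, f:+; rest ⊤}

Merge at B3: IN[B3] = OUT[B2] = {a: +, b: +, c: ⊤, d: ⊤, e: ⊤, f: +}
Applying B3's transfer function to that IN value gives OUT[B3] (row B3 above).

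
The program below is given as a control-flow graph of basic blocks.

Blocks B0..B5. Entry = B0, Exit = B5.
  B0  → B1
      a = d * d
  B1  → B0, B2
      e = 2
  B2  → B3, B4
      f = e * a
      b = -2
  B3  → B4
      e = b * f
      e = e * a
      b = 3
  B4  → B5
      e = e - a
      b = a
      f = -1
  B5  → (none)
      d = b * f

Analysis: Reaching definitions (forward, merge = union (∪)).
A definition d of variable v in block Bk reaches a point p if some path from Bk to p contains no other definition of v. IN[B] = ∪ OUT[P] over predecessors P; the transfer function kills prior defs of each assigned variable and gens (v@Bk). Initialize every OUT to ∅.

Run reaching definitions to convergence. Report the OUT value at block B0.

Answer: {a@B0, e@B1}

Derivation:
Per-block solution:
  B0:  IN={a@B0, e@B1}  OUT={a@B0, e@B1}
  B1:  IN={a@B0, e@B1}  OUT={a@B0, e@B1}
  B2:  IN={a@B0, e@B1}  OUT={a@B0, b@B2, e@B1, f@B2}
  B3:  IN={a@B0, b@B2, e@B1, f@B2}  OUT={a@B0, b@B3, e@B3, f@B2}
  B4:  IN={a@B0, b@B2, b@B3, e@B1, e@B3, f@B2}  OUT={a@B0, b@B4, e@B4, f@B4}
  B5:  IN={a@B0, b@B4, e@B4, f@B4}  OUT={a@B0, b@B4, d@B5, e@B4, f@B4}

Merge at B0 (entry node, so the boundary value {} is joined with the incoming edge(s)): IN[B0] = {} ⊔ OUT[B1] = {a@B0, e@B1}
Applying B0's transfer function to that IN value gives OUT[B0] (row B0 above).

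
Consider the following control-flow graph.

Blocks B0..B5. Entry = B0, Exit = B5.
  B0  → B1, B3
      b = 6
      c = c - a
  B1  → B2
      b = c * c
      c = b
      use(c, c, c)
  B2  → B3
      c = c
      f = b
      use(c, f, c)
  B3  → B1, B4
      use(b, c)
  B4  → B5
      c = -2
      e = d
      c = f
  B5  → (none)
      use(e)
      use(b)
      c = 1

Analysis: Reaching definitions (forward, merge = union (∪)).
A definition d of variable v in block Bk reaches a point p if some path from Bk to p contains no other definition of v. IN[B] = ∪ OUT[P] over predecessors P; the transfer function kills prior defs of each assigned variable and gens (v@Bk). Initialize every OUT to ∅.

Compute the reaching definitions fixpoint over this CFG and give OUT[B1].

Answer: {b@B1, c@B1, f@B2}

Derivation:
Converged values:
  B0: | IN={} | OUT={b@B0, c@B0}
  B1: | IN={b@B0, b@B1, c@B0, c@B2, f@B2} | OUT={b@B1, c@B1, f@B2}
  B2: | IN={b@B1, c@B1, f@B2} | OUT={b@B1, c@B2, f@B2}
  B3: | IN={b@B0, b@B1, c@B0, c@B2, f@B2} | OUT={b@B0, b@B1, c@B0, c@B2, f@B2}
  B4: | IN={b@B0, b@B1, c@B0, c@B2, f@B2} | OUT={b@B0, b@B1, c@B4, e@B4, f@B2}
  B5: | IN={b@B0, b@B1, c@B4, e@B4, f@B2} | OUT={b@B0, b@B1, c@B5, e@B4, f@B2}

Merge at B1: IN[B1] = OUT[B0] ⊔ OUT[B3] = {b@B0, b@B1, c@B0, c@B2, f@B2}
Applying B1's transfer function to that IN value gives OUT[B1] (row B1 above).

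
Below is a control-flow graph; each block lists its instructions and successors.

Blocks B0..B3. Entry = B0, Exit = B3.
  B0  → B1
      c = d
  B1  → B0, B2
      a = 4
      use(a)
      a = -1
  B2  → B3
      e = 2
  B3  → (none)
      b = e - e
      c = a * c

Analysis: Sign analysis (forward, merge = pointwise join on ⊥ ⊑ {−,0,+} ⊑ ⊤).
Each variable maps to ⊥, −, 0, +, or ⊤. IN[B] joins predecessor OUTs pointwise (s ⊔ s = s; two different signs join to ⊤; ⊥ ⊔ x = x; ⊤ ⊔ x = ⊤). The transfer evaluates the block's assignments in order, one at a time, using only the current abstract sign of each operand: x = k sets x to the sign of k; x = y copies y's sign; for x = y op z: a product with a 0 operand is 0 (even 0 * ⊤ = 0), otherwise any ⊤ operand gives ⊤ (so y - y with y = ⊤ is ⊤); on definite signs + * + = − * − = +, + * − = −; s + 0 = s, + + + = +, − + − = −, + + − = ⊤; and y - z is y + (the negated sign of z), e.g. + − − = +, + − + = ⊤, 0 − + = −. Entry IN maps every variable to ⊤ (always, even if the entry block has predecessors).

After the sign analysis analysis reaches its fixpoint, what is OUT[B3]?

Fixpoint table:
  B0:  IN=(all ⊤)  OUT=(all ⊤)
  B1:  IN=(all ⊤)  OUT={a:-; rest ⊤}
  B2:  IN={a:-; rest ⊤}  OUT={a:-, e:+; rest ⊤}
  B3:  IN={a:-, e:+; rest ⊤}  OUT={a:-, e:+; rest ⊤}

Merge at B3: IN[B3] = OUT[B2] = {a: -, b: ⊤, c: ⊤, d: ⊤, e: +, f: ⊤}
Applying B3's transfer function to that IN value gives OUT[B3] (row B3 above).

Answer: {a: -, b: ⊤, c: ⊤, d: ⊤, e: +, f: ⊤}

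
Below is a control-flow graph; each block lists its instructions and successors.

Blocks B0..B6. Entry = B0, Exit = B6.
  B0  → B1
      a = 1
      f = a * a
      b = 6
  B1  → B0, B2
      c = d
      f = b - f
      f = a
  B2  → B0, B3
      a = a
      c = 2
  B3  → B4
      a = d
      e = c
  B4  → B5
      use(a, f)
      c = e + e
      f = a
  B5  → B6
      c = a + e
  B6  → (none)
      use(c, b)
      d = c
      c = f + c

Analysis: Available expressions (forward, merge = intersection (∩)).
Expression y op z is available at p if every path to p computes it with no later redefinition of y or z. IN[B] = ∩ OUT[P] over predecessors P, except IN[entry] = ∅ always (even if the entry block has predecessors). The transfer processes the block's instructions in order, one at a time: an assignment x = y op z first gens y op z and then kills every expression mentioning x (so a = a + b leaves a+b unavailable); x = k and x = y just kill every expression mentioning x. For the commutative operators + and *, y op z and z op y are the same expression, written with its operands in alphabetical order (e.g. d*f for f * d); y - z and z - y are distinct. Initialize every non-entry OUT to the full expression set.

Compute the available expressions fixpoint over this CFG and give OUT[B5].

Answer: {a+e, e+e}

Derivation:
Converged values:
  B0: | IN={} | OUT={a*a}
  B1: | IN={a*a} | OUT={a*a}
  B2: | IN={a*a} | OUT={}
  B3: | IN={} | OUT={}
  B4: | IN={} | OUT={e+e}
  B5: | IN={e+e} | OUT={a+e, e+e}
  B6: | IN={a+e, e+e} | OUT={a+e, e+e}

Merge at B5: IN[B5] = OUT[B4] = {e+e}
Applying B5's transfer function to that IN value gives OUT[B5] (row B5 above).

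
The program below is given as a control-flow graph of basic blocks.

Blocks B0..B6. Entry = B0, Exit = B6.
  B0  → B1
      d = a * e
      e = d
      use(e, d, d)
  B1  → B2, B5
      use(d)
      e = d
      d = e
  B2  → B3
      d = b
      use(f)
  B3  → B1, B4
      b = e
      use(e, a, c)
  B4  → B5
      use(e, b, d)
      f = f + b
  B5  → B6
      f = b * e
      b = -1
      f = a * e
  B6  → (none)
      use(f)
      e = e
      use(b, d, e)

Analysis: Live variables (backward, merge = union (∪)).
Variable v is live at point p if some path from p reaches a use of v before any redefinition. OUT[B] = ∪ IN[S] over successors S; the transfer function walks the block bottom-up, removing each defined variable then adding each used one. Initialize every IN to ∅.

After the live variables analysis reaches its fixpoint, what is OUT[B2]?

Fixpoint table:
  B0: | IN={a, b, c, e, f} | OUT={a, b, c, d, f}
  B1: | IN={a, b, c, d, f} | OUT={a, b, c, d, e, f}
  B2: | IN={a, b, c, e, f} | OUT={a, c, d, e, f}
  B3: | IN={a, c, d, e, f} | OUT={a, b, c, d, e, f}
  B4: | IN={a, b, d, e, f} | OUT={a, b, d, e}
  B5: | IN={a, b, d, e} | OUT={b, d, e, f}
  B6: | IN={b, d, e, f} | OUT={}

Merge at B2: OUT[B2] = IN[B3] = {a, c, d, e, f}

Answer: {a, c, d, e, f}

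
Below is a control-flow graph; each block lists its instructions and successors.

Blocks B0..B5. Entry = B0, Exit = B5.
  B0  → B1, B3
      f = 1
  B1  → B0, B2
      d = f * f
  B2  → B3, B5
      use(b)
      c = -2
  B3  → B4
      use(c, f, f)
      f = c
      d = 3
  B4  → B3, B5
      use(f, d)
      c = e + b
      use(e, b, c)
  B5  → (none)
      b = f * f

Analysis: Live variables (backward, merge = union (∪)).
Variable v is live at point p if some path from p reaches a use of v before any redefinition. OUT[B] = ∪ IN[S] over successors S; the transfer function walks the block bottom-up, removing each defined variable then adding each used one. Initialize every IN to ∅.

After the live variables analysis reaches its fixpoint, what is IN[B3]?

Converged values:
  B0:   IN={b, c, e}   OUT={b, c, e, f}
  B1:   IN={b, c, e, f}   OUT={b, c, e, f}
  B2:   IN={b, e, f}   OUT={b, c, e, f}
  B3:   IN={b, c, e, f}   OUT={b, d, e, f}
  B4:   IN={b, d, e, f}   OUT={b, c, e, f}
  B5:   IN={f}   OUT={}

Merge at B3: OUT[B3] = IN[B4] = {b, d, e, f}
Applying B3's transfer function to that OUT value gives IN[B3] (row B3 above).

Answer: {b, c, e, f}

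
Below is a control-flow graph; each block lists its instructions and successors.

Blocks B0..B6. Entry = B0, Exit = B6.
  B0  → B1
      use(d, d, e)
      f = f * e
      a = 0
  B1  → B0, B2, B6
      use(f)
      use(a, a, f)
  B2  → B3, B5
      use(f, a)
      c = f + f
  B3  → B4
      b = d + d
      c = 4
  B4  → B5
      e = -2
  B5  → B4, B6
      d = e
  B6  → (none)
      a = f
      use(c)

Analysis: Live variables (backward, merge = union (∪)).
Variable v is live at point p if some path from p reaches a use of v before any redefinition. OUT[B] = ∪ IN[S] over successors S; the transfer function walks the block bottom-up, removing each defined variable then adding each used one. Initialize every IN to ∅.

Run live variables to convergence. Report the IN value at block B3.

Per-block solution:
  B0: | IN={c, d, e, f} | OUT={a, c, d, e, f}
  B1: | IN={a, c, d, e, f} | OUT={a, c, d, e, f}
  B2: | IN={a, d, e, f} | OUT={c, d, e, f}
  B3: | IN={d, f} | OUT={c, f}
  B4: | IN={c, f} | OUT={c, e, f}
  B5: | IN={c, e, f} | OUT={c, f}
  B6: | IN={c, f} | OUT={}

Merge at B3: OUT[B3] = IN[B4] = {c, f}
Applying B3's transfer function to that OUT value gives IN[B3] (row B3 above).

Answer: {d, f}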